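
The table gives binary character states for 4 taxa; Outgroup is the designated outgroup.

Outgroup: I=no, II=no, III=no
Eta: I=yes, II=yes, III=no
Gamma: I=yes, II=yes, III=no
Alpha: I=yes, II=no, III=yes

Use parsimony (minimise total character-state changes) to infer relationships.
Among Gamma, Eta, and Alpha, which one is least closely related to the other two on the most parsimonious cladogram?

Alpha

The outgroup has state 'no' for every character, so 'yes' is the derived state throughout.
All ingroup taxa share the derived state 'yes' for I; it defines the ingroup but does not resolve relationships within it.
II (derived state 'yes') is shared by Eta and Gamma — a synapomorphy uniting that clade.
III: derived state 'yes' in Alpha only — an autapomorphy, so it tells us nothing about relationships among taxa.
Most parsimonious ingroup topology: ((Eta,Gamma),Alpha).
Eta and Gamma share a more recent common ancestor with each other than either does with Alpha, so Alpha is the least closely related of the three.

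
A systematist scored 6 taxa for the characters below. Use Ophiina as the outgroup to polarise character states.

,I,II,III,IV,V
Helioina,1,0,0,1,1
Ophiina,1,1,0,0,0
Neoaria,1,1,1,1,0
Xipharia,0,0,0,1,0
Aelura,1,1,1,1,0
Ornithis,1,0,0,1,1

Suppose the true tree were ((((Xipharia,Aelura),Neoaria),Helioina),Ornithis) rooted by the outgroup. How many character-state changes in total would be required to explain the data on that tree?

9

Map each character onto ((((Xipharia,Aelura),Neoaria),Helioina),Ornithis) (rooted by Ophiina) and count the minimum state changes it requires (Fitch parsimony):
I: 1; II: 3; III: 2; IV: 1; V: 2.
Total tree length = 9.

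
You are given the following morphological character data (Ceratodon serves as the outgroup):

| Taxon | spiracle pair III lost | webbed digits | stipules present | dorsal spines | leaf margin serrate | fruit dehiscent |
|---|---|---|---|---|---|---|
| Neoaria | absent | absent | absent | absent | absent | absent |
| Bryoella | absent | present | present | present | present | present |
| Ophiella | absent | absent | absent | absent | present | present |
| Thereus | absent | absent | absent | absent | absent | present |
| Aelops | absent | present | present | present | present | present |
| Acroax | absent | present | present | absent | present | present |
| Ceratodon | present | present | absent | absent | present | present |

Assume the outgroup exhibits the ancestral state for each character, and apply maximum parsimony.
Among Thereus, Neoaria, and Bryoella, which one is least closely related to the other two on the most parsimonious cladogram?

Bryoella

Character polarity is set by the outgroup: the derived state is whichever differs from the outgroup's state, so for spiracle pair III lost, webbed digits, leaf margin serrate, fruit dehiscent the derived state is 'absent', and for the remaining characters it is 'present'.
spiracle pair III lost (derived state 'absent') is shared by all ingroup taxa — unites the whole ingroup.
webbed digits: derived state 'absent' in Neoaria, Ophiella, and Thereus only — synapomorphy for {Neoaria, Ophiella, Thereus}.
stipules present: derived state 'present' in Acroax, Aelops, and Bryoella only — synapomorphy for {Acroax, Aelops, Bryoella}.
dorsal spines: derived state 'present' in Aelops and Bryoella only — synapomorphy for {Aelops, Bryoella}.
leaf margin serrate: derived state 'absent' in Neoaria and Thereus only — synapomorphy for {Neoaria, Thereus}.
fruit dehiscent (derived state 'absent') is unique to Neoaria (autapomorphy; uninformative for grouping).
Most parsimonious ingroup topology: (((Aelops,Bryoella),Acroax),(Ophiella,(Thereus,Neoaria))).
Thereus and Neoaria share a more recent common ancestor with each other than either does with Bryoella, so Bryoella is the least closely related of the three.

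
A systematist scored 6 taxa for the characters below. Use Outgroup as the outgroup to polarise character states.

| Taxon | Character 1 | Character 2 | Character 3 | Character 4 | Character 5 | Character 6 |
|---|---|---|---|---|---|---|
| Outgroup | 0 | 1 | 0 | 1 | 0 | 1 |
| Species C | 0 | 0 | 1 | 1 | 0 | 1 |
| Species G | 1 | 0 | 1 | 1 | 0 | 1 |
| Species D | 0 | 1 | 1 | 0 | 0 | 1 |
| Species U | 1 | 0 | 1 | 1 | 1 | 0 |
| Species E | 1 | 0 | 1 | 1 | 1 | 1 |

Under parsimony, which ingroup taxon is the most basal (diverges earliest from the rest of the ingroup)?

Character polarity is set by the outgroup: the derived state is whichever differs from the outgroup's state, so for Character 2, Character 4, Character 6 the derived state is '0', and for the remaining characters it is '1'.
Only Species E, Species G, and Species U show the derived state '1' for Character 1, supporting them as a clade.
Only Species C, Species E, Species G, and Species U show the derived state '0' for Character 2, supporting them as a clade.
Character 3 (derived state '1') is shared by all ingroup taxa — unites the whole ingroup.
Character 4: derived state '0' in Species D only — an autapomorphy, so it tells us nothing about relationships among taxa.
Character 5 (derived state '1') is shared by Species E and Species U — a synapomorphy uniting that clade.
Character 6: derived state '0' in Species U only — an autapomorphy, so it tells us nothing about relationships among taxa.
Most parsimonious ingroup topology: ((Species C,(Species G,(Species U,Species E))),Species D).
Species D is sister to the clade containing all other ingroup taxa, so it is the earliest-diverging (most basal) ingroup lineage.

Species D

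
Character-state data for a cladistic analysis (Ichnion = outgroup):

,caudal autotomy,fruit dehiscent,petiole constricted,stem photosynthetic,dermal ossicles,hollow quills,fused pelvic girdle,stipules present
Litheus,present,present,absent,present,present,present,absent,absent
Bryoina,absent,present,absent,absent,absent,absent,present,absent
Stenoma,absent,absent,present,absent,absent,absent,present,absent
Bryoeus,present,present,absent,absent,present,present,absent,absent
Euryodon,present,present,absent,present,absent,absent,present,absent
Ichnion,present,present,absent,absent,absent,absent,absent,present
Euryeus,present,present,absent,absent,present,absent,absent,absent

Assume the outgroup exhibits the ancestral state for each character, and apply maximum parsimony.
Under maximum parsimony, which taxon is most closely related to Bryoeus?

Character polarity is set by the outgroup: the derived state is whichever differs from the outgroup's state, so for caudal autotomy, fruit dehiscent, stipules present the derived state is 'absent', and for the remaining characters it is 'present'.
Only Bryoina and Stenoma show the derived state 'absent' for caudal autotomy, supporting them as a clade.
fruit dehiscent (derived state 'absent') is unique to Stenoma (autapomorphy; uninformative for grouping).
petiole constricted: derived state 'present' in Stenoma only — an autapomorphy, so it tells us nothing about relationships among taxa.
stem photosynthetic (state 'present') occurs in Euryodon and Litheus but conflicts with the nesting implied by the other characters — most parsimoniously interpreted as homoplasy.
dermal ossicles (derived state 'present') is shared by Bryoeus, Euryeus, and Litheus — a synapomorphy uniting that clade.
hollow quills: derived state 'present' in Bryoeus and Litheus only — synapomorphy for {Bryoeus, Litheus}.
Only Bryoina, Euryodon, and Stenoma show the derived state 'present' for fused pelvic girdle, supporting them as a clade.
stipules present (derived state 'absent') is shared by all ingroup taxa — unites the whole ingroup.
Most parsimonious ingroup topology: (((Bryoeus,Litheus),Euryeus),((Bryoina,Stenoma),Euryodon)).
Bryoeus and Litheus form a cherry on this tree, so they are sister taxa.

Litheus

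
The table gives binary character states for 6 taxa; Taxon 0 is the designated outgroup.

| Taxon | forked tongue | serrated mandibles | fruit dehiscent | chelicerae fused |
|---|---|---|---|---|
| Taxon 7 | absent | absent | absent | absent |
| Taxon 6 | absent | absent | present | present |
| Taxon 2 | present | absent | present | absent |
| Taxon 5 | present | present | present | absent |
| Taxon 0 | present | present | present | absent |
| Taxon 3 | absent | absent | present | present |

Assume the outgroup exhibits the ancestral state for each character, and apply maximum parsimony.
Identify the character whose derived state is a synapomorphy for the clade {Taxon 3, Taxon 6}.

Character polarity is set by the outgroup: the derived state is whichever differs from the outgroup's state, so for forked tongue, serrated mandibles, fruit dehiscent the derived state is 'absent', and for the remaining characters it is 'present'.
forked tongue (derived state 'absent') is shared by Taxon 3, Taxon 6, and Taxon 7 — a synapomorphy uniting that clade.
Only Taxon 2, Taxon 3, Taxon 6, and Taxon 7 show the derived state 'absent' for serrated mandibles, supporting them as a clade.
fruit dehiscent (derived state 'absent') is unique to Taxon 7 (autapomorphy; uninformative for grouping).
Only Taxon 3 and Taxon 6 show the derived state 'present' for chelicerae fused, supporting them as a clade.
Most parsimonious ingroup topology: ((((Taxon 6,Taxon 3),Taxon 7),Taxon 2),Taxon 5).
The clade {Taxon 3, Taxon 6} is supported by chelicerae fused: its derived state 'present' occurs in exactly those taxa and in no other taxon (including the outgroup).

chelicerae fused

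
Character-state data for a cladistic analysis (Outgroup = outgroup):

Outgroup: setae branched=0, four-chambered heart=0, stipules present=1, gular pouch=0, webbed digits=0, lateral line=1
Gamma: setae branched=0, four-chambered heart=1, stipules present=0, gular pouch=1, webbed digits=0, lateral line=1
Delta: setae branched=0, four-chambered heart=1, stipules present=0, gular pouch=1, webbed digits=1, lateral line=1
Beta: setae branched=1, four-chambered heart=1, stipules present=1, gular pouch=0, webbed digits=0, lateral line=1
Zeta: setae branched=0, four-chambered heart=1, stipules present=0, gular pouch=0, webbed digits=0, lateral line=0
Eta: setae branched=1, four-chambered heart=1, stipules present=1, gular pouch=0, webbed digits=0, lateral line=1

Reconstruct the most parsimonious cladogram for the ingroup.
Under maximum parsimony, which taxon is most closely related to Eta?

Character polarity is set by the outgroup: the derived state is whichever differs from the outgroup's state, so for stipules present, lateral line the derived state is '0', and for the remaining characters it is '1'.
Only Beta and Eta show the derived state '1' for setae branched, supporting them as a clade.
All ingroup taxa share the derived state '1' for four-chambered heart; it defines the ingroup but does not resolve relationships within it.
stipules present (derived state '0') is shared by Delta, Gamma, and Zeta — a synapomorphy uniting that clade.
gular pouch (derived state '1') is shared by Delta and Gamma — a synapomorphy uniting that clade.
webbed digits: derived state '1' in Delta only — an autapomorphy, so it tells us nothing about relationships among taxa.
lateral line: derived state '0' in Zeta only — an autapomorphy, so it tells us nothing about relationships among taxa.
Most parsimonious ingroup topology: (((Gamma,Delta),Zeta),(Beta,Eta)).
Eta and Beta form a cherry on this tree, so they are sister taxa.

Beta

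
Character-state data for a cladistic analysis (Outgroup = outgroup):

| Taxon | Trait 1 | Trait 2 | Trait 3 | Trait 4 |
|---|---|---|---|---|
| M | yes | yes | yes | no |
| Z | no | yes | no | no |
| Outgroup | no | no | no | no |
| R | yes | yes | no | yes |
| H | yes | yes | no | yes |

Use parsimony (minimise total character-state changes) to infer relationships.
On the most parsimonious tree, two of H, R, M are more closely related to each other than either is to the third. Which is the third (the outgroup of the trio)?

M

The outgroup has state 'no' for every character, so 'yes' is the derived state throughout.
Trait 1 (derived state 'yes') is shared by H, M, and R — a synapomorphy uniting that clade.
Trait 2 (derived state 'yes') is shared by all ingroup taxa — unites the whole ingroup.
Trait 3: derived state 'yes' in M only — an autapomorphy, so it tells us nothing about relationships among taxa.
Only H and R show the derived state 'yes' for Trait 4, supporting them as a clade.
Most parsimonious ingroup topology: (((R,H),M),Z).
R and H share a more recent common ancestor with each other than either does with M, so M is the least closely related of the three.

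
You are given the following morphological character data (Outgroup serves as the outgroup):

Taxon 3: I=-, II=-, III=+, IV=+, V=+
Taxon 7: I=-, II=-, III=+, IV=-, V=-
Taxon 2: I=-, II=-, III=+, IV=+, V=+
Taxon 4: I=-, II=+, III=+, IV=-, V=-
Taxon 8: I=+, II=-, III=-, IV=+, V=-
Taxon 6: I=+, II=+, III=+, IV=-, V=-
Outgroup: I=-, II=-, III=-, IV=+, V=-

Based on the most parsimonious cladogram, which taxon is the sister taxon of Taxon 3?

Taxon 2

Character polarity is set by the outgroup: the derived state is whichever differs from the outgroup's state, so for IV the derived state is '-', and for the remaining characters it is '+'.
I groups Taxon 6 and Taxon 8, which is incompatible with the clades supported by the remaining characters; treating it as convergent (homoplasy) costs fewer steps than any alternative tree.
II (derived state '+') is shared by Taxon 4 and Taxon 6 — a synapomorphy uniting that clade.
Only Taxon 2, Taxon 3, Taxon 4, Taxon 6, and Taxon 7 show the derived state '+' for III, supporting them as a clade.
IV (derived state '-') is shared by Taxon 4, Taxon 6, and Taxon 7 — a synapomorphy uniting that clade.
Only Taxon 2 and Taxon 3 show the derived state '+' for V, supporting them as a clade.
Most parsimonious ingroup topology: ((((Taxon 4,Taxon 6),Taxon 7),(Taxon 2,Taxon 3)),Taxon 8).
Taxon 3 and Taxon 2 form a cherry on this tree, so they are sister taxa.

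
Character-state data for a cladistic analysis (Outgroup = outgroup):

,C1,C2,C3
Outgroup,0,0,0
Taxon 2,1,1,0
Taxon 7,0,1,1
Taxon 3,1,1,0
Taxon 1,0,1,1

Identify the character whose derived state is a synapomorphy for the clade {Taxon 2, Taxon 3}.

The outgroup has state '0' for every character, so '1' is the derived state throughout.
C1: derived state '1' in Taxon 2 and Taxon 3 only — synapomorphy for {Taxon 2, Taxon 3}.
All ingroup taxa share the derived state '1' for C2; it defines the ingroup but does not resolve relationships within it.
C3 (derived state '1') is shared by Taxon 1 and Taxon 7 — a synapomorphy uniting that clade.
Most parsimonious ingroup topology: ((Taxon 2,Taxon 3),(Taxon 7,Taxon 1)).
The clade {Taxon 2, Taxon 3} is supported by C1: its derived state '1' occurs in exactly those taxa and in no other taxon (including the outgroup).

C1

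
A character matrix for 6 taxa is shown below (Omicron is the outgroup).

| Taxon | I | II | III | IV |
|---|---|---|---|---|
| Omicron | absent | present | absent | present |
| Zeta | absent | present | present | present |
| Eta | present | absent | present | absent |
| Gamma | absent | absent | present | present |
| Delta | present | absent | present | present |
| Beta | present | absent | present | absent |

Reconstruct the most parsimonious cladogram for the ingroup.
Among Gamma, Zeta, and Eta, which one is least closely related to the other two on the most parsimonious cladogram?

Character polarity is set by the outgroup: the derived state is whichever differs from the outgroup's state, so for II, IV the derived state is 'absent', and for the remaining characters it is 'present'.
Only Beta, Delta, and Eta show the derived state 'present' for I, supporting them as a clade.
II: derived state 'absent' in Beta, Delta, Eta, and Gamma only — synapomorphy for {Beta, Delta, Eta, Gamma}.
All ingroup taxa share the derived state 'present' for III; it defines the ingroup but does not resolve relationships within it.
IV (derived state 'absent') is shared by Beta and Eta — a synapomorphy uniting that clade.
Most parsimonious ingroup topology: (Zeta,(((Beta,Eta),Delta),Gamma)).
Gamma and Eta share a more recent common ancestor with each other than either does with Zeta, so Zeta is the least closely related of the three.

Zeta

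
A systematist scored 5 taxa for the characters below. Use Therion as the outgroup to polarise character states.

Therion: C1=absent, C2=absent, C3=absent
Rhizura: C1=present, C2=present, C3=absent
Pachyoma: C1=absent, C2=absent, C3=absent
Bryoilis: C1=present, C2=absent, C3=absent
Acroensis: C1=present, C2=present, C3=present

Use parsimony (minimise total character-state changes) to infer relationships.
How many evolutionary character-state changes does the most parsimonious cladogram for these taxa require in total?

The outgroup has state 'absent' for every character, so 'present' is the derived state throughout.
C1: derived state 'present' in Acroensis, Bryoilis, and Rhizura only — synapomorphy for {Acroensis, Bryoilis, Rhizura}.
Only Acroensis and Rhizura show the derived state 'present' for C2, supporting them as a clade.
C3: derived state 'present' in Acroensis only — an autapomorphy, so it tells us nothing about relationships among taxa.
Most parsimonious ingroup topology: (((Rhizura,Acroensis),Bryoilis),Pachyoma).
Changes per character on this tree: C1: 1; C2: 1; C3: 1.
Total = 3.

3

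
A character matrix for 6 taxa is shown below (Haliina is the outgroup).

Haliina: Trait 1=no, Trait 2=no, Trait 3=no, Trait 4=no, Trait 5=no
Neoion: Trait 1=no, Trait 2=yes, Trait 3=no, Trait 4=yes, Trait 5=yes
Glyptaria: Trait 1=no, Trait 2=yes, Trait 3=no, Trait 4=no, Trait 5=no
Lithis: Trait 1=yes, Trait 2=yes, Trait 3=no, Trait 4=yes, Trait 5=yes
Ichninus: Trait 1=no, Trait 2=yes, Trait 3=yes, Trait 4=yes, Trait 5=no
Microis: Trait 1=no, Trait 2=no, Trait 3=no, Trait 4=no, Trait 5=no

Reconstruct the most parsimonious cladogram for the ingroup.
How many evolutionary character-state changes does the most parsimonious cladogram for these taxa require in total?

5

The outgroup has state 'no' for every character, so 'yes' is the derived state throughout.
Trait 1: derived state 'yes' in Lithis only — an autapomorphy, so it tells us nothing about relationships among taxa.
Only Glyptaria, Ichninus, Lithis, and Neoion show the derived state 'yes' for Trait 2, supporting them as a clade.
Trait 3: derived state 'yes' in Ichninus only — an autapomorphy, so it tells us nothing about relationships among taxa.
Only Ichninus, Lithis, and Neoion show the derived state 'yes' for Trait 4, supporting them as a clade.
Trait 5 (derived state 'yes') is shared by Lithis and Neoion — a synapomorphy uniting that clade.
Most parsimonious ingroup topology: ((((Neoion,Lithis),Ichninus),Glyptaria),Microis).
Changes per character on this tree: Trait 1: 1; Trait 2: 1; Trait 3: 1; Trait 4: 1; Trait 5: 1.
Total = 5.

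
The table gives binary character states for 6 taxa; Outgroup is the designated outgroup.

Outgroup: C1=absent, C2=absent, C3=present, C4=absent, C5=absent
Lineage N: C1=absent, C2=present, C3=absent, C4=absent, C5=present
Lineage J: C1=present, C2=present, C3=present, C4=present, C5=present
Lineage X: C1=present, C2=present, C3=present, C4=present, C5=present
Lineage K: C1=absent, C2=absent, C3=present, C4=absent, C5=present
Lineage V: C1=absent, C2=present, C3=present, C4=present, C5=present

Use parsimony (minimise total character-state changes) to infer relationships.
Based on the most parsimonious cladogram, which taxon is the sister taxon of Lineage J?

Lineage X

Character polarity is set by the outgroup: the derived state is whichever differs from the outgroup's state, so for C3 the derived state is 'absent', and for the remaining characters it is 'present'.
Only Lineage J and Lineage X show the derived state 'present' for C1, supporting them as a clade.
C2 (derived state 'present') is shared by Lineage J, Lineage N, Lineage V, and Lineage X — a synapomorphy uniting that clade.
C3 (derived state 'absent') is unique to Lineage N (autapomorphy; uninformative for grouping).
C4: derived state 'present' in Lineage J, Lineage V, and Lineage X only — synapomorphy for {Lineage J, Lineage V, Lineage X}.
C5 (derived state 'present') is shared by all ingroup taxa — unites the whole ingroup.
Most parsimonious ingroup topology: ((Lineage N,((Lineage J,Lineage X),Lineage V)),Lineage K).
Lineage J and Lineage X form a cherry on this tree, so they are sister taxa.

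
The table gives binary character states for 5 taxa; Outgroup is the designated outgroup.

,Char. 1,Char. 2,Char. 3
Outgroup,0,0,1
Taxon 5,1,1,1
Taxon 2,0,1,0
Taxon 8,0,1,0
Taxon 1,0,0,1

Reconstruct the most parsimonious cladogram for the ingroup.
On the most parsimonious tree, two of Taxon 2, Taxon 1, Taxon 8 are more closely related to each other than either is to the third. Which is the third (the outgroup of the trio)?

Taxon 1

Character polarity is set by the outgroup: the derived state is whichever differs from the outgroup's state, so for Char. 3 the derived state is '0', and for the remaining characters it is '1'.
Char. 1 (derived state '1') is unique to Taxon 5 (autapomorphy; uninformative for grouping).
Char. 2: derived state '1' in Taxon 2, Taxon 5, and Taxon 8 only — synapomorphy for {Taxon 2, Taxon 5, Taxon 8}.
Char. 3: derived state '0' in Taxon 2 and Taxon 8 only — synapomorphy for {Taxon 2, Taxon 8}.
Most parsimonious ingroup topology: ((Taxon 5,(Taxon 8,Taxon 2)),Taxon 1).
Taxon 8 and Taxon 2 share a more recent common ancestor with each other than either does with Taxon 1, so Taxon 1 is the least closely related of the three.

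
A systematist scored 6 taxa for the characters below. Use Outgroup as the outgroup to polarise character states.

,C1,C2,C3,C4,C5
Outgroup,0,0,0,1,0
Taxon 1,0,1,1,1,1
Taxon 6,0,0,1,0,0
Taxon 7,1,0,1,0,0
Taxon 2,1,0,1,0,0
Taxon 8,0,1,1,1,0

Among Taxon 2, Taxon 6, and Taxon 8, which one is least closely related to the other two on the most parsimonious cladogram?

Taxon 8

Character polarity is set by the outgroup: the derived state is whichever differs from the outgroup's state, so for C4 the derived state is '0', and for the remaining characters it is '1'.
Only Taxon 2 and Taxon 7 show the derived state '1' for C1, supporting them as a clade.
C2: derived state '1' in Taxon 1 and Taxon 8 only — synapomorphy for {Taxon 1, Taxon 8}.
C3 (derived state '1') is shared by all ingroup taxa — unites the whole ingroup.
Only Taxon 2, Taxon 6, and Taxon 7 show the derived state '0' for C4, supporting them as a clade.
C5: derived state '1' in Taxon 1 only — an autapomorphy, so it tells us nothing about relationships among taxa.
Most parsimonious ingroup topology: ((Taxon 1,Taxon 8),(Taxon 6,(Taxon 7,Taxon 2))).
Taxon 6 and Taxon 2 share a more recent common ancestor with each other than either does with Taxon 8, so Taxon 8 is the least closely related of the three.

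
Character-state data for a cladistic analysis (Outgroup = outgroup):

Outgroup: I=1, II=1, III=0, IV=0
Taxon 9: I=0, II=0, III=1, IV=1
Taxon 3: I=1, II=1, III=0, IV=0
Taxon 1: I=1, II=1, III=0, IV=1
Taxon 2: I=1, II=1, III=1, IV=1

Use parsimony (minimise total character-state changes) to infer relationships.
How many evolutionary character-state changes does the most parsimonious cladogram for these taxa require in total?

4

Character polarity is set by the outgroup: the derived state is whichever differs from the outgroup's state, so for I, II the derived state is '0', and for the remaining characters it is '1'.
I: derived state '0' in Taxon 9 only — an autapomorphy, so it tells us nothing about relationships among taxa.
II (derived state '0') is unique to Taxon 9 (autapomorphy; uninformative for grouping).
III: derived state '1' in Taxon 2 and Taxon 9 only — synapomorphy for {Taxon 2, Taxon 9}.
IV (derived state '1') is shared by Taxon 1, Taxon 2, and Taxon 9 — a synapomorphy uniting that clade.
Most parsimonious ingroup topology: (((Taxon 9,Taxon 2),Taxon 1),Taxon 3).
Changes per character on this tree: I: 1; II: 1; III: 1; IV: 1.
Total = 4.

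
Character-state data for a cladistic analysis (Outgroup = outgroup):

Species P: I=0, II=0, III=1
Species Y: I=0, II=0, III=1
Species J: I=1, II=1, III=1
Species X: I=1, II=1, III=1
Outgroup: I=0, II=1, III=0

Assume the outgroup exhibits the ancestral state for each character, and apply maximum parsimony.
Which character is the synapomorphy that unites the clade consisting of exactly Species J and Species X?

I

Character polarity is set by the outgroup: the derived state is whichever differs from the outgroup's state, so for II the derived state is '0', and for the remaining characters it is '1'.
I: derived state '1' in Species J and Species X only — synapomorphy for {Species J, Species X}.
II (derived state '0') is shared by Species P and Species Y — a synapomorphy uniting that clade.
III (derived state '1') is shared by all ingroup taxa — unites the whole ingroup.
Most parsimonious ingroup topology: ((Species J,Species X),(Species P,Species Y)).
The clade {Species J, Species X} is supported by I: its derived state '1' occurs in exactly those taxa and in no other taxon (including the outgroup).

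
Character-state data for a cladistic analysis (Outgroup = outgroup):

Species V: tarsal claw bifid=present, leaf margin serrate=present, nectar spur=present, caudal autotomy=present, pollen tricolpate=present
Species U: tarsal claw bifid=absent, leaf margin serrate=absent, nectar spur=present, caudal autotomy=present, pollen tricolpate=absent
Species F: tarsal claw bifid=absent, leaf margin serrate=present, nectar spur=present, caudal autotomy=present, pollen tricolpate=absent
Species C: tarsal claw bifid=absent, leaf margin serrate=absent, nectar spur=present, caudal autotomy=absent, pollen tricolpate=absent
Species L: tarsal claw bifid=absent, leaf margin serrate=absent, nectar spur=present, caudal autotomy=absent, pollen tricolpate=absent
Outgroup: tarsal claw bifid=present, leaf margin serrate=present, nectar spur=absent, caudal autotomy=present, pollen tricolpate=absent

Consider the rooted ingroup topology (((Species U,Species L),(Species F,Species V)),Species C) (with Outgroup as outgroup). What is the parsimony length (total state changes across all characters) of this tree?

8

Map each character onto (((Species U,Species L),(Species F,Species V)),Species C) (rooted by Outgroup) and count the minimum state changes it requires (Fitch parsimony):
tarsal claw bifid: 2; leaf margin serrate: 2; nectar spur: 1; caudal autotomy: 2; pollen tricolpate: 1.
Total tree length = 8.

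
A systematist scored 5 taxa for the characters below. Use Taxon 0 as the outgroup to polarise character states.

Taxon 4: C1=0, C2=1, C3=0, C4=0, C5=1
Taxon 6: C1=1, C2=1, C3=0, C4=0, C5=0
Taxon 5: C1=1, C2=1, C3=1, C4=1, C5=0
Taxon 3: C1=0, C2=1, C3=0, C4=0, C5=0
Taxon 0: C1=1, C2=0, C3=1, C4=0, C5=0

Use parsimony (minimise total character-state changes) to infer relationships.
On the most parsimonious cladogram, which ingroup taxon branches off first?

Taxon 5

Character polarity is set by the outgroup: the derived state is whichever differs from the outgroup's state, so for C1, C3 the derived state is '0', and for the remaining characters it is '1'.
C1: derived state '0' in Taxon 3 and Taxon 4 only — synapomorphy for {Taxon 3, Taxon 4}.
C2 (derived state '1') is shared by all ingroup taxa — unites the whole ingroup.
Only Taxon 3, Taxon 4, and Taxon 6 show the derived state '0' for C3, supporting them as a clade.
C4 (derived state '1') is unique to Taxon 5 (autapomorphy; uninformative for grouping).
C5 (derived state '1') is unique to Taxon 4 (autapomorphy; uninformative for grouping).
Most parsimonious ingroup topology: ((Taxon 6,(Taxon 4,Taxon 3)),Taxon 5).
Taxon 5 is sister to the clade containing all other ingroup taxa, so it is the earliest-diverging (most basal) ingroup lineage.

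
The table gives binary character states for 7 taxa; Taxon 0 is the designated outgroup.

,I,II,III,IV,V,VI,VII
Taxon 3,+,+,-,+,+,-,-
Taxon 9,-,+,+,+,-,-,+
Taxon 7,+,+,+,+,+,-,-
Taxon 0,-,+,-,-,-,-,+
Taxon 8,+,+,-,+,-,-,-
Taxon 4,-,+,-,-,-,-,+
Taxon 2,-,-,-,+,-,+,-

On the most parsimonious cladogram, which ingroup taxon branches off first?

Taxon 4

Character polarity is set by the outgroup: the derived state is whichever differs from the outgroup's state, so for II, VII the derived state is '-', and for the remaining characters it is '+'.
I (derived state '+') is shared by Taxon 3, Taxon 7, and Taxon 8 — a synapomorphy uniting that clade.
II: derived state '-' in Taxon 2 only — an autapomorphy, so it tells us nothing about relationships among taxa.
III groups Taxon 7 and Taxon 9, which is incompatible with the clades supported by the remaining characters; treating it as convergent (homoplasy) costs fewer steps than any alternative tree.
Only Taxon 2, Taxon 3, Taxon 7, Taxon 8, and Taxon 9 show the derived state '+' for IV, supporting them as a clade.
Only Taxon 3 and Taxon 7 show the derived state '+' for V, supporting them as a clade.
VI: derived state '+' in Taxon 2 only — an autapomorphy, so it tells us nothing about relationships among taxa.
VII: derived state '-' in Taxon 2, Taxon 3, Taxon 7, and Taxon 8 only — synapomorphy for {Taxon 2, Taxon 3, Taxon 7, Taxon 8}.
Most parsimonious ingroup topology: ((Taxon 9,((Taxon 8,(Taxon 7,Taxon 3)),Taxon 2)),Taxon 4).
Taxon 4 is sister to the clade containing all other ingroup taxa, so it is the earliest-diverging (most basal) ingroup lineage.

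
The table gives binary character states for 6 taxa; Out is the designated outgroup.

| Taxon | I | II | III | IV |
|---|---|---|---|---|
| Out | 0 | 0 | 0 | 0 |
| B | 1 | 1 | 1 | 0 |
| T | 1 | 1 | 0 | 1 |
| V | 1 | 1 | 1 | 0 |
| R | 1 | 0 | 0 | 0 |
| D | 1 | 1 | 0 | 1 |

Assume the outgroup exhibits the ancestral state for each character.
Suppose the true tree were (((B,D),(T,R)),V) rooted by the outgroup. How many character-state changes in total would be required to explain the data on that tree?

7

Map each character onto (((B,D),(T,R)),V) (rooted by Out) and count the minimum state changes it requires (Fitch parsimony):
I: 1; II: 2; III: 2; IV: 2.
Total tree length = 7.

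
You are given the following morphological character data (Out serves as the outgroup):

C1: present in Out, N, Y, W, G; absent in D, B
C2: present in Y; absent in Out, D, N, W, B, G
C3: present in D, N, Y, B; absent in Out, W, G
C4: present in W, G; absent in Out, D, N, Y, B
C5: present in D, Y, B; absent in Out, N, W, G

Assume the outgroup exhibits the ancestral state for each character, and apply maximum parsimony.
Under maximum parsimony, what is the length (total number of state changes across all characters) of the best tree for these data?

Character polarity is set by the outgroup: the derived state is whichever differs from the outgroup's state, so for C1 the derived state is 'absent', and for the remaining characters it is 'present'.
Only B and D show the derived state 'absent' for C1, supporting them as a clade.
C2: derived state 'present' in Y only — an autapomorphy, so it tells us nothing about relationships among taxa.
Only B, D, N, and Y show the derived state 'present' for C3, supporting them as a clade.
C4: derived state 'present' in G and W only — synapomorphy for {G, W}.
C5: derived state 'present' in B, D, and Y only — synapomorphy for {B, D, Y}.
Most parsimonious ingroup topology: ((((D,B),Y),N),(W,G)).
Changes per character on this tree: C1: 1; C2: 1; C3: 1; C4: 1; C5: 1.
Total = 5.

5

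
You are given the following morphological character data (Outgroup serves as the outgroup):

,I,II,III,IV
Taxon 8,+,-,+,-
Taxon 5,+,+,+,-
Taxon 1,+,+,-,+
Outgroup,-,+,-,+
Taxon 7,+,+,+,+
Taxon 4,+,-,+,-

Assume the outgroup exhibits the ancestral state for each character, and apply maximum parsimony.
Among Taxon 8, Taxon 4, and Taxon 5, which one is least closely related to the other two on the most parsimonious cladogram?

Taxon 5

Character polarity is set by the outgroup: the derived state is whichever differs from the outgroup's state, so for II, IV the derived state is '-', and for the remaining characters it is '+'.
I (derived state '+') is shared by all ingroup taxa — unites the whole ingroup.
II: derived state '-' in Taxon 4 and Taxon 8 only — synapomorphy for {Taxon 4, Taxon 8}.
III: derived state '+' in Taxon 4, Taxon 5, Taxon 7, and Taxon 8 only — synapomorphy for {Taxon 4, Taxon 5, Taxon 7, Taxon 8}.
IV (derived state '-') is shared by Taxon 4, Taxon 5, and Taxon 8 — a synapomorphy uniting that clade.
Most parsimonious ingroup topology: ((Taxon 7,(Taxon 5,(Taxon 4,Taxon 8))),Taxon 1).
Taxon 4 and Taxon 8 share a more recent common ancestor with each other than either does with Taxon 5, so Taxon 5 is the least closely related of the three.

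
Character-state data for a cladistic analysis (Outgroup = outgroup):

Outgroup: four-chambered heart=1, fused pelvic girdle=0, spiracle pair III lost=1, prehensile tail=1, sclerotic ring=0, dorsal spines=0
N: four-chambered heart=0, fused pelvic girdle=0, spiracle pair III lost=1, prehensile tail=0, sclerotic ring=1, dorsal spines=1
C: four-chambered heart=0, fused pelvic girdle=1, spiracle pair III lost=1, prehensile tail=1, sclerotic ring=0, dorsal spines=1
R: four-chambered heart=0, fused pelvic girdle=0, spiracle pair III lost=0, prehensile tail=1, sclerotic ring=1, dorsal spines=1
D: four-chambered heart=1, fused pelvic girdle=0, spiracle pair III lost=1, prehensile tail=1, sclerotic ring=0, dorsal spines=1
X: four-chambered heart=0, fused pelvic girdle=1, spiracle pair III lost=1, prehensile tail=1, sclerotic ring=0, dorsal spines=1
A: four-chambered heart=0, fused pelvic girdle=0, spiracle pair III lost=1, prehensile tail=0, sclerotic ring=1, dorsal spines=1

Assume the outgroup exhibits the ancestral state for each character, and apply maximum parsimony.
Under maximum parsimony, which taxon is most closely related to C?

X

Character polarity is set by the outgroup: the derived state is whichever differs from the outgroup's state, so for four-chambered heart, spiracle pair III lost, prehensile tail the derived state is '0', and for the remaining characters it is '1'.
Only A, C, N, R, and X show the derived state '0' for four-chambered heart, supporting them as a clade.
fused pelvic girdle: derived state '1' in C and X only — synapomorphy for {C, X}.
spiracle pair III lost: derived state '0' in R only — an autapomorphy, so it tells us nothing about relationships among taxa.
Only A and N show the derived state '0' for prehensile tail, supporting them as a clade.
Only A, N, and R show the derived state '1' for sclerotic ring, supporting them as a clade.
dorsal spines (derived state '1') is shared by all ingroup taxa — unites the whole ingroup.
Most parsimonious ingroup topology: ((((N,A),R),(C,X)),D).
C and X form a cherry on this tree, so they are sister taxa.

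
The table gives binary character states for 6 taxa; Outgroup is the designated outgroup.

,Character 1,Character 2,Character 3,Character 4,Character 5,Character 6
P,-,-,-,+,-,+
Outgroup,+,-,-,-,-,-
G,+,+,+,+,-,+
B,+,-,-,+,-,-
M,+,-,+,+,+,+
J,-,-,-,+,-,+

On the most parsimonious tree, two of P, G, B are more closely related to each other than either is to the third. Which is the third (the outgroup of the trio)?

Character polarity is set by the outgroup: the derived state is whichever differs from the outgroup's state, so for Character 1 the derived state is '-', and for the remaining characters it is '+'.
Only J and P show the derived state '-' for Character 1, supporting them as a clade.
Character 2: derived state '+' in G only — an autapomorphy, so it tells us nothing about relationships among taxa.
Character 3: derived state '+' in G and M only — synapomorphy for {G, M}.
All ingroup taxa share the derived state '+' for Character 4; it defines the ingroup but does not resolve relationships within it.
Character 5: derived state '+' in M only — an autapomorphy, so it tells us nothing about relationships among taxa.
Character 6 (derived state '+') is shared by G, J, M, and P — a synapomorphy uniting that clade.
Most parsimonious ingroup topology: (((J,P),(M,G)),B).
G and P share a more recent common ancestor with each other than either does with B, so B is the least closely related of the three.

B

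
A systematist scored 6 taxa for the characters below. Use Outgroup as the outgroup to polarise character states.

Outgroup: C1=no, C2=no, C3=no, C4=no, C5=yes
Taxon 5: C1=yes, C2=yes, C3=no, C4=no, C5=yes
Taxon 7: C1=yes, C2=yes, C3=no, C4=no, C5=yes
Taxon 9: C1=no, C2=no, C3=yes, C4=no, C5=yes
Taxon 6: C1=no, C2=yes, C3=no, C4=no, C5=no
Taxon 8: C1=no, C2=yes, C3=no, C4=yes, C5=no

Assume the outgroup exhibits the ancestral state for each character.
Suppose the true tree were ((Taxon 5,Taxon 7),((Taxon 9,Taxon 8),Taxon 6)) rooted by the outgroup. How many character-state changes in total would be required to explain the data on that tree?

7

Map each character onto ((Taxon 5,Taxon 7),((Taxon 9,Taxon 8),Taxon 6)) (rooted by Outgroup) and count the minimum state changes it requires (Fitch parsimony):
C1: 1; C2: 2; C3: 1; C4: 1; C5: 2.
Total tree length = 7.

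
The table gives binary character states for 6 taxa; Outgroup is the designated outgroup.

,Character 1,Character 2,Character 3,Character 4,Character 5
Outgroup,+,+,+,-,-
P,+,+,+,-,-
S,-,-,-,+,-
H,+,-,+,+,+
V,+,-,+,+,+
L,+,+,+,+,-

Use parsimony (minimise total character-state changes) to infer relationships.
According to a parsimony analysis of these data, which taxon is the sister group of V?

Character polarity is set by the outgroup: the derived state is whichever differs from the outgroup's state, so for Character 1, Character 2, Character 3 the derived state is '-', and for the remaining characters it is '+'.
Character 1 (derived state '-') is unique to S (autapomorphy; uninformative for grouping).
Character 2 (derived state '-') is shared by H, S, and V — a synapomorphy uniting that clade.
Character 3: derived state '-' in S only — an autapomorphy, so it tells us nothing about relationships among taxa.
Character 4 (derived state '+') is shared by H, L, S, and V — a synapomorphy uniting that clade.
Character 5: derived state '+' in H and V only — synapomorphy for {H, V}.
Most parsimonious ingroup topology: (P,((S,(H,V)),L)).
V and H form a cherry on this tree, so they are sister taxa.

H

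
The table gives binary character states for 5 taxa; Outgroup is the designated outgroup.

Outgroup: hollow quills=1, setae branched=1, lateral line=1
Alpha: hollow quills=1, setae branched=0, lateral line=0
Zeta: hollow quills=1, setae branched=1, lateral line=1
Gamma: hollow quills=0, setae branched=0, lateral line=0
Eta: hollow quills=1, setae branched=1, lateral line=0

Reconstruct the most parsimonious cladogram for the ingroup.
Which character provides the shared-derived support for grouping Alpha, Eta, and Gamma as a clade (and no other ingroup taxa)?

The outgroup has state '1' for every character, so '0' is the derived state throughout.
hollow quills: derived state '0' in Gamma only — an autapomorphy, so it tells us nothing about relationships among taxa.
setae branched: derived state '0' in Alpha and Gamma only — synapomorphy for {Alpha, Gamma}.
lateral line (derived state '0') is shared by Alpha, Eta, and Gamma — a synapomorphy uniting that clade.
Most parsimonious ingroup topology: (((Alpha,Gamma),Eta),Zeta).
The clade {Alpha, Eta, Gamma} is supported by lateral line: its derived state '0' occurs in exactly those taxa and in no other taxon (including the outgroup).

lateral line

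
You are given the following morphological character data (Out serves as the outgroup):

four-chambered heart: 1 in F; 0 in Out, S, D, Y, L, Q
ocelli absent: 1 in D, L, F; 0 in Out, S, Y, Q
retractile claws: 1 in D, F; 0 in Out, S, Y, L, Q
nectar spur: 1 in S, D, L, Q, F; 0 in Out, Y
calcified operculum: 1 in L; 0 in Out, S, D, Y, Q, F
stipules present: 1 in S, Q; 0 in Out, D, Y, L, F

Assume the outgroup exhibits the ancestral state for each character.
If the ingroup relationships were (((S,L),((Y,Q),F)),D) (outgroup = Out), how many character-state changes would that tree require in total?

11

Map each character onto (((S,L),((Y,Q),F)),D) (rooted by Out) and count the minimum state changes it requires (Fitch parsimony):
four-chambered heart: 1; ocelli absent: 3; retractile claws: 2; nectar spur: 2; calcified operculum: 1; stipules present: 2.
Total tree length = 11.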